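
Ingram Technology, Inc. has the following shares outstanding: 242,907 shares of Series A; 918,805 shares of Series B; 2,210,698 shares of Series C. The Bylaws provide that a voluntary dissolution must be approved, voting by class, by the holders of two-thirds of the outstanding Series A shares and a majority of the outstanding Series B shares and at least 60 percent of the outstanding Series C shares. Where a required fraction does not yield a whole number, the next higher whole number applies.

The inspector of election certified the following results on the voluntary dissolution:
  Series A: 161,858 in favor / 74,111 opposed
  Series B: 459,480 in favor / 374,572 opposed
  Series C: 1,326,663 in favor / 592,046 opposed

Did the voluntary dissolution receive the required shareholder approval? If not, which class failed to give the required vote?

Series A: 2/3 of 242907 = 161938; 161,938 required, 161,858 in favor — not approved.
Series B: a majority of 918805 is 459403; 459,403 required, 459,480 in favor — approved.
Series C: 3/5 of 2210698 = 1326418.80, rounded up to 1326419; 1,326,419 required, 1,326,663 in favor — approved.

Not approved — the Series A shares did not give the required vote.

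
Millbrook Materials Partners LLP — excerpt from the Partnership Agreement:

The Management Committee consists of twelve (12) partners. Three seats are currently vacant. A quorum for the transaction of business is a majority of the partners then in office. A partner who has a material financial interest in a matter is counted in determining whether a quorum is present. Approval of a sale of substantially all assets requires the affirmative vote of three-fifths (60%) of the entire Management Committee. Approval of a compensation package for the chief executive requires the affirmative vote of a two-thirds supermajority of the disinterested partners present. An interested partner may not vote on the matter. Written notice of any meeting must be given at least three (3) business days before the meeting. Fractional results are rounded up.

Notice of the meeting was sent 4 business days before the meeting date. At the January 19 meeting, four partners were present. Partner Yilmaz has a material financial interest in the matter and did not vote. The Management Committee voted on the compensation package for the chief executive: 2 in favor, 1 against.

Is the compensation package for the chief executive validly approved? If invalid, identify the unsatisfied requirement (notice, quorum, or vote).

Notice: 4 business days given; 3 required (4 ≥ 3). Satisfied.
Quorum: 4 present (interested partners count toward quorum); quorum is 5. Not satisfied.
Vote: the compensation package for the chief executive requires two-thirds of the disinterested partners present (4 − 1 = 3). 2/3 of 3 = 2, so 2 affirmative votes are needed; 2 voted in favor. Satisfied. (Moot — without a quorum no business can be validly transacted.)

Invalid — quorum requirement not satisfied.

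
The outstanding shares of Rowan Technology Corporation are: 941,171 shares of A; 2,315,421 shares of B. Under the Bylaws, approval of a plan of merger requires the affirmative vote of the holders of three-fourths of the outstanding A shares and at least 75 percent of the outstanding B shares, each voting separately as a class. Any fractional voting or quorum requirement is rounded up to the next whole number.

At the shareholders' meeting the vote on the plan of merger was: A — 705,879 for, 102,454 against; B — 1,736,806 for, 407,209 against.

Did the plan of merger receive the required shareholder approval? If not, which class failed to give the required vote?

Approved — every class gave the required vote.

A: 3/4 of 941171 = 705878.25, rounded up to 705879; 705,879 required, 705,879 in favor — approved.
B: 3/4 of 2315421 = 1736565.75, rounded up to 1736566; 1,736,566 required, 1,736,806 in favor — approved.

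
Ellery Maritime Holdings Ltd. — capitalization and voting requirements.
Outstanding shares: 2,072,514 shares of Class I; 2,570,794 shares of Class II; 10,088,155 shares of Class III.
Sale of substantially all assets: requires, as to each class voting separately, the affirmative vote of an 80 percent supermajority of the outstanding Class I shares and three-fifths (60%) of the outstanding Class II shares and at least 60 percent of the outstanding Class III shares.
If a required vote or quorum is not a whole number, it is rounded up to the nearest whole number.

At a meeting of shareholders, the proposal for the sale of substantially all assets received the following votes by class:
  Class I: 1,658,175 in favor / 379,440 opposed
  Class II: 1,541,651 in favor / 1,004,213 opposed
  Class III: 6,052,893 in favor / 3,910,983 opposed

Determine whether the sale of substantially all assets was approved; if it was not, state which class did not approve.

Not approved — the Class II shares did not give the required vote.

Class I: 4/5 of 2072514 = 1658011.20, rounded up to 1658012; 1,658,012 required, 1,658,175 in favor — approved.
Class II: 3/5 of 2570794 = 1542476.40, rounded up to 1542477; 1,542,477 required, 1,541,651 in favor — not approved.
Class III: 3/5 of 10088155 = 6052893; 6,052,893 required, 6,052,893 in favor — approved.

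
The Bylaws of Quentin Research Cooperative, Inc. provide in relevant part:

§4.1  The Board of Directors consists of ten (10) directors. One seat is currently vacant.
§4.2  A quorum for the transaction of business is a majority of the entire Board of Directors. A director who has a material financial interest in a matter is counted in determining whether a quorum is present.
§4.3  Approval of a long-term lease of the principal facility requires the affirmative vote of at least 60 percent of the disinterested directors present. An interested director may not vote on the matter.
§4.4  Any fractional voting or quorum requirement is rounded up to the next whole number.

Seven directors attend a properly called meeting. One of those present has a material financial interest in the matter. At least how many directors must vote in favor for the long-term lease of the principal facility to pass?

4

The long-term lease of the principal facility requires three-fifths of the disinterested directors present (7 − 1 = 6).
3/5 of 6 = 3.60, rounded up to 4.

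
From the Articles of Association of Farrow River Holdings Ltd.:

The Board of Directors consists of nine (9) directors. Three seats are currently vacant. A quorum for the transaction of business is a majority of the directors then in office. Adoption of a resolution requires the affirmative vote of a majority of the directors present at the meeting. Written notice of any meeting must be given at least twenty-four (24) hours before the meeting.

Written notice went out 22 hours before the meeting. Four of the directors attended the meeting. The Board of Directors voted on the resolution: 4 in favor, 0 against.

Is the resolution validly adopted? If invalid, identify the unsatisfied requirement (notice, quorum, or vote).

Notice: 22 hours given; 24 required (22 < 24). Not satisfied.
Quorum: 4 present; quorum is 4. Satisfied.
Vote: the resolution requires a majority of the directors present (4). A majority of 4 is 3, so 3 affirmative votes are needed; 4 voted in favor. Satisfied.

Invalid — notice requirement not satisfied.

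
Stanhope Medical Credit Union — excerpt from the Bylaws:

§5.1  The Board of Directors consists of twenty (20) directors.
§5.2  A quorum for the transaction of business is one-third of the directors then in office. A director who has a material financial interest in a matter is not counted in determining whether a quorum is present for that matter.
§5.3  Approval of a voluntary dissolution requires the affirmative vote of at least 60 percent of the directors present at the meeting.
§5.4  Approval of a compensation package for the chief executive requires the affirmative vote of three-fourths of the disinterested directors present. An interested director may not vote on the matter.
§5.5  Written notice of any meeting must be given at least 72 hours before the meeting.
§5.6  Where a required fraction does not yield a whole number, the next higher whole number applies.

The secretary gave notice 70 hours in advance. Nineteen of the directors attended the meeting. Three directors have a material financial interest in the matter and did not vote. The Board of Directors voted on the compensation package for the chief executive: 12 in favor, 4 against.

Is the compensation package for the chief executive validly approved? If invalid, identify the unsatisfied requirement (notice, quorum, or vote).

Invalid — notice requirement not satisfied.

Notice: 70 hours given; 72 required (70 < 72). Not satisfied.
Quorum: 19 present, but the 3 interested directors do not count, leaving 16. Quorum is 7. Satisfied.
Vote: the compensation package for the chief executive requires three-fourths of the disinterested directors present (19 − 3 = 16). 3/4 of 16 = 12, so 12 affirmative votes are needed; 12 voted in favor. Satisfied.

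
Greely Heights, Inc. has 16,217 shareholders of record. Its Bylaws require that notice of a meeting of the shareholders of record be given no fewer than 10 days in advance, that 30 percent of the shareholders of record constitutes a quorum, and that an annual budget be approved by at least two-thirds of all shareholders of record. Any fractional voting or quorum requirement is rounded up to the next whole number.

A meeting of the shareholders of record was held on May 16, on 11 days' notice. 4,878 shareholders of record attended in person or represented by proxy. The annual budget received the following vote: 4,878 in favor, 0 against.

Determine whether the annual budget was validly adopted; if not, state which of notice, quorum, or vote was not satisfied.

Invalid — vote requirement not satisfied.

Notice: 11 days given; 10 required. Satisfied.
Quorum: 30% of 16,217 = 4,865.10, rounded up to 4,866; 4,878 present. Satisfied.
Vote: requires two-thirds of all shareholders of record (16,217); 2/3 of 16217 = 10811.33, rounded up to 10812, so 10,812 needed; 4,878 in favor. Not satisfied.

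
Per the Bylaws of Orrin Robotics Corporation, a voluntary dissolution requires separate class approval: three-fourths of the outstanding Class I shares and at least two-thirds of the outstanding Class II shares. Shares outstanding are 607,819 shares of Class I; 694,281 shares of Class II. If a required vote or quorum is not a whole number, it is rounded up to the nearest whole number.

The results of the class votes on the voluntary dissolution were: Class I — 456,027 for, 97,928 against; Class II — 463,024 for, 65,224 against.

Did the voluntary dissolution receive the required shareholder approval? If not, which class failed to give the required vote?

Approved — every class gave the required vote.

Class I: 3/4 of 607819 = 455864.25, rounded up to 455865; 455,865 required, 456,027 in favor — approved.
Class II: 2/3 of 694281 = 462854; 462,854 required, 463,024 in favor — approved.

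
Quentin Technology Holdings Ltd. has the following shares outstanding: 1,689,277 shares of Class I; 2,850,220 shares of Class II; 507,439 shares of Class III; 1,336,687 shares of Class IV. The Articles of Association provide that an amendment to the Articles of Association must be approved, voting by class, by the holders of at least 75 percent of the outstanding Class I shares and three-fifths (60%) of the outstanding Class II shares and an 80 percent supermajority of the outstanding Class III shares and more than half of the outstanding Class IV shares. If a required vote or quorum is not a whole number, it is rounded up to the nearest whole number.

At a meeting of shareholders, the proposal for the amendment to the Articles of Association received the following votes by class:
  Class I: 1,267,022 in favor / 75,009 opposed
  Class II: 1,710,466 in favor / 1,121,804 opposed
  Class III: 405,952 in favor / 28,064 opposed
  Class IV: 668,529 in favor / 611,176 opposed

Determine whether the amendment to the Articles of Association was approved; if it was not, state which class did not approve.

Approved — every class gave the required vote.

Class I: 3/4 of 1689277 = 1266957.75, rounded up to 1266958; 1,266,958 required, 1,267,022 in favor — approved.
Class II: 3/5 of 2850220 = 1710132; 1,710,132 required, 1,710,466 in favor — approved.
Class III: 4/5 of 507439 = 405951.20, rounded up to 405952; 405,952 required, 405,952 in favor — approved.
Class IV: a majority of 1336687 is 668344; 668,344 required, 668,529 in favor — approved.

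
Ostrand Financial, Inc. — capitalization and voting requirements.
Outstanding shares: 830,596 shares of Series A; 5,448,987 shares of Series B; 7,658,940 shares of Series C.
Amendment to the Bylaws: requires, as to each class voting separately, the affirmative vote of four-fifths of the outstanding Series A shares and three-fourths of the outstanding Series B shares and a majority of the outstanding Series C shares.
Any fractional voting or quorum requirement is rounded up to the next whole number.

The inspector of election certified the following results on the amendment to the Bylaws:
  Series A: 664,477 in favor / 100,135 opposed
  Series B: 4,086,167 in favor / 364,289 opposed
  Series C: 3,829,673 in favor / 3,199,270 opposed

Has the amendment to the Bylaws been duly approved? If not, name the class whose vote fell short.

Series A: 4/5 of 830596 = 664476.80, rounded up to 664477; 664,477 required, 664,477 in favor — approved.
Series B: 3/4 of 5448987 = 4086740.25, rounded up to 4086741; 4,086,741 required, 4,086,167 in favor — not approved.
Series C: a majority of 7658940 is 3829471; 3,829,471 required, 3,829,673 in favor — approved.

Not approved — the Series B shares did not give the required vote.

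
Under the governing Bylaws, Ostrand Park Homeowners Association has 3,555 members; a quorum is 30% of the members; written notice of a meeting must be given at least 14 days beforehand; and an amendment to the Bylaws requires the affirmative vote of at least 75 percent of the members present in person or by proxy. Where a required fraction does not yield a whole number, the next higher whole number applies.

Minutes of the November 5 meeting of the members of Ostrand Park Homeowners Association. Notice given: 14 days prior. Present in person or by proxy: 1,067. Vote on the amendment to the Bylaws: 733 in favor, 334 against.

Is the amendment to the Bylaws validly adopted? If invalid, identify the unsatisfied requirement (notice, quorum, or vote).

Invalid — vote requirement not satisfied.

Notice: 14 days given; 14 required. Satisfied.
Quorum: 30% of 3,555 = 1,066.50, rounded up to 1,067; 1,067 present. Satisfied.
Vote: requires three-fourths of those present (1,067); 3/4 of 1067 = 800.25, rounded up to 801, so 801 needed; 733 in favor. Not satisfied.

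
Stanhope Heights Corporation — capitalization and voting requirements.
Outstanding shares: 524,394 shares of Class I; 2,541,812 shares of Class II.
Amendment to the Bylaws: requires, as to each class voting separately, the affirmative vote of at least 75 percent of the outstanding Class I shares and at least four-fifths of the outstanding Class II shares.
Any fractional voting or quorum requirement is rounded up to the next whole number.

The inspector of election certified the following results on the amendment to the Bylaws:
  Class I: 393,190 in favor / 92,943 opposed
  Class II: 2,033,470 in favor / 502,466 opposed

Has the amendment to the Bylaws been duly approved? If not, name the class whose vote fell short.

Class I: 3/4 of 524394 = 393295.50, rounded up to 393296; 393,296 required, 393,190 in favor — not approved.
Class II: 4/5 of 2541812 = 2033449.60, rounded up to 2033450; 2,033,450 required, 2,033,470 in favor — approved.

Not approved — the Class I shares did not give the required vote.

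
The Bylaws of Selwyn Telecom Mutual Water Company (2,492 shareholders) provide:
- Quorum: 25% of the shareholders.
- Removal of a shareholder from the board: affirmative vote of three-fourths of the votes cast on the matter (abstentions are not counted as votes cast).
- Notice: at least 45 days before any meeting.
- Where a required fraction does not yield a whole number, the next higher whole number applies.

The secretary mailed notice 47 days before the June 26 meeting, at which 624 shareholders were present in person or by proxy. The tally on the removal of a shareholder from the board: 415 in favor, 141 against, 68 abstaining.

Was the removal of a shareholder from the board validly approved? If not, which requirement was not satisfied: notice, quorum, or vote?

Invalid — vote requirement not satisfied.

Notice: 47 days given; 45 required. Satisfied.
Quorum: 25% of 2,492 = 623; 624 present. Satisfied.
Vote: requires three-fourths of the votes cast (624 − 68 abstaining = 556); 3/4 of 556 = 417, so 417 needed; 415 in favor. Not satisfied.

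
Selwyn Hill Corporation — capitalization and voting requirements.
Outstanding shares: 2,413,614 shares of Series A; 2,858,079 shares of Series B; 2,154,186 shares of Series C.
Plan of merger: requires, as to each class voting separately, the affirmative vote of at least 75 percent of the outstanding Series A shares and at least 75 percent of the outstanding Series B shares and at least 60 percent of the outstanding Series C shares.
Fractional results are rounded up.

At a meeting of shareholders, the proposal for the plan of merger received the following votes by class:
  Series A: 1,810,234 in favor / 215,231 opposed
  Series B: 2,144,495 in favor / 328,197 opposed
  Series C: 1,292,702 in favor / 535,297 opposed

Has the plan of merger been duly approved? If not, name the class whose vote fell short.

Series A: 3/4 of 2413614 = 1810210.50, rounded up to 1810211; 1,810,211 required, 1,810,234 in favor — approved.
Series B: 3/4 of 2858079 = 2143559.25, rounded up to 2143560; 2,143,560 required, 2,144,495 in favor — approved.
Series C: 3/5 of 2154186 = 1292511.60, rounded up to 1292512; 1,292,512 required, 1,292,702 in favor — approved.

Approved — every class gave the required vote.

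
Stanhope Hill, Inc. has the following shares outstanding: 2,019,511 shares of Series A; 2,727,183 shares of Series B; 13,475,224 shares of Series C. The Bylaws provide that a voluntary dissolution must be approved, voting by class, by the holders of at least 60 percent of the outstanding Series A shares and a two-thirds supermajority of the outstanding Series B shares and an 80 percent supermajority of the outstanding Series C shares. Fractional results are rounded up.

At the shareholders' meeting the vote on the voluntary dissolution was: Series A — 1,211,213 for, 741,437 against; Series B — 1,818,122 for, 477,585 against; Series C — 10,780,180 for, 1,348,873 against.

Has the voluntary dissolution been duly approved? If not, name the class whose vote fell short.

Not approved — the Series A shares did not give the required vote.

Series A: 3/5 of 2019511 = 1211706.60, rounded up to 1211707; 1,211,707 required, 1,211,213 in favor — not approved.
Series B: 2/3 of 2727183 = 1818122; 1,818,122 required, 1,818,122 in favor — approved.
Series C: 4/5 of 13475224 = 10780179.20, rounded up to 10780180; 10,780,180 required, 10,780,180 in favor — approved.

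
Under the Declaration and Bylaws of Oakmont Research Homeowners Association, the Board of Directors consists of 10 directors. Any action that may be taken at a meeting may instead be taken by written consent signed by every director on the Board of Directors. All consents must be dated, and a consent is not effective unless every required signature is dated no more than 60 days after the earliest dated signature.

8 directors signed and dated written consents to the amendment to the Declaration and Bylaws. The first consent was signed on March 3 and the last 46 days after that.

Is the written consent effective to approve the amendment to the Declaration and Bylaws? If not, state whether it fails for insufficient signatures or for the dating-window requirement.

Signatures required: the unanimous vote of 10 — unanimous means all 10, so 10 needed; 8 signed. Insufficient.
Dating window: the latest signature is 46 days after the earliest; the limit is 60 days. Within the window.

Not effective — insufficient signatures.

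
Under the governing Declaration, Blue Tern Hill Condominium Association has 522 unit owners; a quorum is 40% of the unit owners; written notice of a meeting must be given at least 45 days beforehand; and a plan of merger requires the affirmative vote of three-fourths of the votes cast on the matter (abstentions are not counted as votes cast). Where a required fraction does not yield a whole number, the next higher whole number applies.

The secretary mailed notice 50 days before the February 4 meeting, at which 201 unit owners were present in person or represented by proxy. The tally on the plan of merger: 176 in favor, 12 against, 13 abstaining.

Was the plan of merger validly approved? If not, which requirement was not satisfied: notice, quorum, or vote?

Invalid — quorum requirement not satisfied.

Notice: 50 days given; 45 required. Satisfied.
Quorum: 40% of 522 = 208.80, rounded up to 209; 201 present. Not satisfied.
Vote: requires three-fourths of the votes cast (201 − 13 abstaining = 188); 3/4 of 188 = 141, so 141 needed; 176 in favor. Satisfied.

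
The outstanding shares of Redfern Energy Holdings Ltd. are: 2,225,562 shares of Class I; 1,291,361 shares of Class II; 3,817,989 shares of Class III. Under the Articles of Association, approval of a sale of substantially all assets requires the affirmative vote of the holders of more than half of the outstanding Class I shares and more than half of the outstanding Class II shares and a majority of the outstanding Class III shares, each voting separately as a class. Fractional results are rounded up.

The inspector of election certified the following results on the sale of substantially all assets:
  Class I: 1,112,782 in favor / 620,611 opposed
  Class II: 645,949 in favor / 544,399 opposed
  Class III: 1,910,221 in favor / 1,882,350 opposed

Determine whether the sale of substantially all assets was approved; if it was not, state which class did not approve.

Class I: a majority of 2225562 is 1112782; 1,112,782 required, 1,112,782 in favor — approved.
Class II: a majority of 1291361 is 645681; 645,681 required, 645,949 in favor — approved.
Class III: a majority of 3817989 is 1908995; 1,908,995 required, 1,910,221 in favor — approved.

Approved — every class gave the required vote.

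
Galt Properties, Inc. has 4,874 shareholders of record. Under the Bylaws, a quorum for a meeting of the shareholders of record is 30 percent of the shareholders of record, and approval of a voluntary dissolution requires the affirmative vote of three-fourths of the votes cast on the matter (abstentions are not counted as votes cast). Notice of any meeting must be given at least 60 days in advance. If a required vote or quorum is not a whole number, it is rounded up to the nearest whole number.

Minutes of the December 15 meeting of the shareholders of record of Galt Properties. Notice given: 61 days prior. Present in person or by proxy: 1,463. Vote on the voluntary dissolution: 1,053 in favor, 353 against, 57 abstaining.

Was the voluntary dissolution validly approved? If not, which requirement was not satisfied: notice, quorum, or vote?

Notice: 61 days given; 60 required. Satisfied.
Quorum: 30% of 4,874 = 1,462.20, rounded up to 1,463; 1,463 present. Satisfied.
Vote: requires three-fourths of the votes cast (1,463 − 57 abstaining = 1,406); 3/4 of 1406 = 1054.50, rounded up to 1055, so 1,055 needed; 1,053 in favor. Not satisfied.

Invalid — vote requirement not satisfied.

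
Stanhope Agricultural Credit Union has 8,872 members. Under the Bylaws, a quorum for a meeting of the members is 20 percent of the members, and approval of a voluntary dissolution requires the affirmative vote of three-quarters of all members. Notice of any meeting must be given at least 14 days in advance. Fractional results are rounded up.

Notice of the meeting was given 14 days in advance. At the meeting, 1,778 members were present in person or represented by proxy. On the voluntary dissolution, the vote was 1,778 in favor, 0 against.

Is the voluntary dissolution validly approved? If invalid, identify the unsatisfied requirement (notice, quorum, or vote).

Invalid — vote requirement not satisfied.

Notice: 14 days given; 14 required. Satisfied.
Quorum: 20% of 8,872 = 1,774.40, rounded up to 1,775; 1,778 present. Satisfied.
Vote: requires three-fourths of all members (8,872); 3/4 of 8872 = 6654, so 6,654 needed; 1,778 in favor. Not satisfied.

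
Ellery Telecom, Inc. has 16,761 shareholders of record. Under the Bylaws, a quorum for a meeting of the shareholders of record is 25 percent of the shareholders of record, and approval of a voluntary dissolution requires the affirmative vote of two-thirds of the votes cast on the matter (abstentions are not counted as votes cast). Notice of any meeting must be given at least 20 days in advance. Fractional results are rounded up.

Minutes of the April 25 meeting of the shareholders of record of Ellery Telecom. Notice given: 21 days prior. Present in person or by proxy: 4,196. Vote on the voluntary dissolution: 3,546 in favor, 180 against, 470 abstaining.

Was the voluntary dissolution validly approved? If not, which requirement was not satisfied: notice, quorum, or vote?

Notice: 21 days given; 20 required. Satisfied.
Quorum: 25% of 16,761 = 4,190.25, rounded up to 4,191; 4,196 present. Satisfied.
Vote: requires two-thirds of the votes cast (4,196 − 470 abstaining = 3,726); 2/3 of 3726 = 2484, so 2,484 needed; 3,546 in favor. Satisfied.

Valid — all requirements satisfied.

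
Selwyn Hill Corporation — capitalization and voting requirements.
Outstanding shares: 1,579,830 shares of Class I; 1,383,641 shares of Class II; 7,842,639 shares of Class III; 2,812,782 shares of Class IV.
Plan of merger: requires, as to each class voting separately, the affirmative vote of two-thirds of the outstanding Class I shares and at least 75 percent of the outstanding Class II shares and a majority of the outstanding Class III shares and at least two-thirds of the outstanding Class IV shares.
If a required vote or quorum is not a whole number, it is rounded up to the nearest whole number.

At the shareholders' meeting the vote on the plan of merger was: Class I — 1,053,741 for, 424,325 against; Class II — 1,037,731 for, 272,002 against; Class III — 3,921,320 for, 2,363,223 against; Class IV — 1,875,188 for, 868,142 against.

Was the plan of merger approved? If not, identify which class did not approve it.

Approved — every class gave the required vote.

Class I: 2/3 of 1579830 = 1053220; 1,053,220 required, 1,053,741 in favor — approved.
Class II: 3/4 of 1383641 = 1037730.75, rounded up to 1037731; 1,037,731 required, 1,037,731 in favor — approved.
Class III: a majority of 7842639 is 3921320; 3,921,320 required, 3,921,320 in favor — approved.
Class IV: 2/3 of 2812782 = 1875188; 1,875,188 required, 1,875,188 in favor — approved.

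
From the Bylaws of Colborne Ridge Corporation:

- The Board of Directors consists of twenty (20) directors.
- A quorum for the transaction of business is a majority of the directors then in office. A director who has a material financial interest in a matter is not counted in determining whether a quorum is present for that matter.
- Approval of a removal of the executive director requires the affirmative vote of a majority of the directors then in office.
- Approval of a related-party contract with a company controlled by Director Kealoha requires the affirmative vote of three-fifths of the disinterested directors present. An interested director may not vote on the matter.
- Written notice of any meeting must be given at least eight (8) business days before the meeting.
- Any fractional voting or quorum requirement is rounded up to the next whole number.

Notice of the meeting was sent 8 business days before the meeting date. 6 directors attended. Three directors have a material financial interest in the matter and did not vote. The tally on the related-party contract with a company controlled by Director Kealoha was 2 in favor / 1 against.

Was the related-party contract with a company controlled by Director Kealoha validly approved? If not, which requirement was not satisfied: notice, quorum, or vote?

Invalid — quorum requirement not satisfied.

Notice: 8 business days given; 8 required (8 ≥ 8). Satisfied.
Quorum: 6 present, but the 3 interested directors do not count, leaving 3. Quorum is 11. Not satisfied.
Vote: the related-party contract with a company controlled by Director Kealoha requires three-fifths of the disinterested directors present (6 − 3 = 3). 3/5 of 3 = 1.80, rounded up to 2, so 2 affirmative votes are needed; 2 voted in favor. Satisfied. (Moot — without a quorum no business can be validly transacted.)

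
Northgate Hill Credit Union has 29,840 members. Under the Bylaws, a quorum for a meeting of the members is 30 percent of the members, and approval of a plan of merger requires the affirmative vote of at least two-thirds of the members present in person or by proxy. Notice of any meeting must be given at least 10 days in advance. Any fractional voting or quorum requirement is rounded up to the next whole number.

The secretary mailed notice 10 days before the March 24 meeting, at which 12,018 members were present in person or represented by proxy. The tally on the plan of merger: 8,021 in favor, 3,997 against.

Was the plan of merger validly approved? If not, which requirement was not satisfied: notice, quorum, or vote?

Notice: 10 days given; 10 required. Satisfied.
Quorum: 30% of 29,840 = 8,952; 12,018 present. Satisfied.
Vote: requires two-thirds of those present (12,018); 2/3 of 12018 = 8012, so 8,012 needed; 8,021 in favor. Satisfied.

Valid — all requirements satisfied.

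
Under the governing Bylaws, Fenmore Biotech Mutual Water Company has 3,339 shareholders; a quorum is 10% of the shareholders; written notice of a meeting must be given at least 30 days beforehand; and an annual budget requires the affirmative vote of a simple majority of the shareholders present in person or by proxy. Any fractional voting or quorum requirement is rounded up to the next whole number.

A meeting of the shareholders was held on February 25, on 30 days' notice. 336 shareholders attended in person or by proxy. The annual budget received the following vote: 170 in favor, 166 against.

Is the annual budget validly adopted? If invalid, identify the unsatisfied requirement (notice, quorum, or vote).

Valid — all requirements satisfied.

Notice: 30 days given; 30 required. Satisfied.
Quorum: 10% of 3,339 = 333.90, rounded up to 334; 336 present. Satisfied.
Vote: requires a majority of those present (336); a majority of 336 is 169, so 169 needed; 170 in favor. Satisfied.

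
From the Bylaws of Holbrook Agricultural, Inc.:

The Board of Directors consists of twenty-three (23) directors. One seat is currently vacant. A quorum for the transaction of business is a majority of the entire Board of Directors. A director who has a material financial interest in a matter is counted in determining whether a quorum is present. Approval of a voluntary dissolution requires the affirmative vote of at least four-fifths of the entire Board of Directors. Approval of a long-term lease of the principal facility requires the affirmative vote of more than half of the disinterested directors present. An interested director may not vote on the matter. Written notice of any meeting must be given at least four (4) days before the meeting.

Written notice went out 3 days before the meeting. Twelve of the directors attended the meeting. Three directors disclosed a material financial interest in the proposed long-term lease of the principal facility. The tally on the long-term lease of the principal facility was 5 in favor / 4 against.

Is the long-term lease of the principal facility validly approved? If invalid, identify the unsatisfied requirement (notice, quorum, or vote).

Invalid — notice requirement not satisfied.

Notice: 3 days given; 4 required (3 < 4). Not satisfied.
Quorum: 12 present (interested directors count toward quorum); quorum is 12. Satisfied.
Vote: the long-term lease of the principal facility requires a majority of the disinterested directors present (12 − 3 = 9). A majority of 9 is 5, so 5 affirmative votes are needed; 5 voted in favor. Satisfied.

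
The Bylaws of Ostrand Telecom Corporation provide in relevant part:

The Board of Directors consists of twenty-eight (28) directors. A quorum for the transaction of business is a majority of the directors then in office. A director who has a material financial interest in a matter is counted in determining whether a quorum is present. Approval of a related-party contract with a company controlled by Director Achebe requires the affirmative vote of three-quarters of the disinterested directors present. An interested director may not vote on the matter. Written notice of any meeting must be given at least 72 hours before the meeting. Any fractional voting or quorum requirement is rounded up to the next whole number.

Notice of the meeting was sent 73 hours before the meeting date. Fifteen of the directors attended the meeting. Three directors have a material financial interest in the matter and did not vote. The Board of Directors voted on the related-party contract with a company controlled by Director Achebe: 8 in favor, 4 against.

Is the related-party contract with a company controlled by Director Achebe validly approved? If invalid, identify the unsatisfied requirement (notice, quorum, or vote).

Notice: 73 hours given; 72 required (73 ≥ 72). Satisfied.
Quorum: 15 present (interested directors count toward quorum); quorum is 15. Satisfied.
Vote: the related-party contract with a company controlled by Director Achebe requires three-fourths of the disinterested directors present (15 − 3 = 12). 3/4 of 12 = 9, so 9 affirmative votes are needed; 8 voted in favor. Not satisfied.

Invalid — vote requirement not satisfied.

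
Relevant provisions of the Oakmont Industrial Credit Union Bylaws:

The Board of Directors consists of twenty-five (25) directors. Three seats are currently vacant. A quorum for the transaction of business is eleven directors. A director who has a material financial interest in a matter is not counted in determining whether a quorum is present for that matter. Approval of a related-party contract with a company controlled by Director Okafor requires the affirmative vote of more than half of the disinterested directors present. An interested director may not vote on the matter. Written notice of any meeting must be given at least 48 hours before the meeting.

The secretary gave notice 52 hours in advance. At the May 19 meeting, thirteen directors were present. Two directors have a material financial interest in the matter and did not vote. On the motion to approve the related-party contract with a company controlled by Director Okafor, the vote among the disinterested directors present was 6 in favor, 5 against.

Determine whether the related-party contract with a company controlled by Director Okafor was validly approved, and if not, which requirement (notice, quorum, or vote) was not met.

Notice: 52 hours given; 48 required (52 ≥ 48). Satisfied.
Quorum: 13 present, but the 2 interested directors do not count, leaving 11. Quorum is 11. Satisfied.
Vote: the related-party contract with a company controlled by Director Okafor requires a majority of the disinterested directors present (13 − 2 = 11). A majority of 11 is 6, so 6 affirmative votes are needed; 6 voted in favor. Satisfied.

Valid — all requirements satisfied.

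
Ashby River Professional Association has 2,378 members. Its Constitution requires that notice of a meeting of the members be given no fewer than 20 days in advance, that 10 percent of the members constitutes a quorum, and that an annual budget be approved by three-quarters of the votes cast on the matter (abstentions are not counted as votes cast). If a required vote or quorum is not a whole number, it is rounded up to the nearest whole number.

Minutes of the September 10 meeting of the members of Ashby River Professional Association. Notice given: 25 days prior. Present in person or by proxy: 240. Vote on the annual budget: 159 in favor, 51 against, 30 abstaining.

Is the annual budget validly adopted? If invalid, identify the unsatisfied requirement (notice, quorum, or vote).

Valid — all requirements satisfied.

Notice: 25 days given; 20 required. Satisfied.
Quorum: 10% of 2,378 = 237.80, rounded up to 238; 240 present. Satisfied.
Vote: requires three-fourths of the votes cast (240 − 30 abstaining = 210); 3/4 of 210 = 157.50, rounded up to 158, so 158 needed; 159 in favor. Satisfied.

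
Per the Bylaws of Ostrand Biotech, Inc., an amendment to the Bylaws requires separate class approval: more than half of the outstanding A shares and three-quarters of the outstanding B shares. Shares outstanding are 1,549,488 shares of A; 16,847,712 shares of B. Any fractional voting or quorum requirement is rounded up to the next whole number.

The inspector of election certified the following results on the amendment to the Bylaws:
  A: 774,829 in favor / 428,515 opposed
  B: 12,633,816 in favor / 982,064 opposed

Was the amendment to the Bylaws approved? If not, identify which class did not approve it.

Not approved — the B shares did not give the required vote.

A: a majority of 1549488 is 774745; 774,745 required, 774,829 in favor — approved.
B: 3/4 of 16847712 = 12635784; 12,635,784 required, 12,633,816 in favor — not approved.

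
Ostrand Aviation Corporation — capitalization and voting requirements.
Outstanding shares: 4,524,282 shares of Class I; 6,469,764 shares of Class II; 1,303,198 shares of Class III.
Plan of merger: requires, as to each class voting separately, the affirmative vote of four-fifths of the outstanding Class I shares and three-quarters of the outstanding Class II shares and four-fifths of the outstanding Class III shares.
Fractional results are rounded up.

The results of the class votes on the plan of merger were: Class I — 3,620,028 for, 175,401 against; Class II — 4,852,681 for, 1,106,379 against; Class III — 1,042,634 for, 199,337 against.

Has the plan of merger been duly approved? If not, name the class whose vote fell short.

Class I: 4/5 of 4524282 = 3619425.60, rounded up to 3619426; 3,619,426 required, 3,620,028 in favor — approved.
Class II: 3/4 of 6469764 = 4852323; 4,852,323 required, 4,852,681 in favor — approved.
Class III: 4/5 of 1303198 = 1042558.40, rounded up to 1042559; 1,042,559 required, 1,042,634 in favor — approved.

Approved — every class gave the required vote.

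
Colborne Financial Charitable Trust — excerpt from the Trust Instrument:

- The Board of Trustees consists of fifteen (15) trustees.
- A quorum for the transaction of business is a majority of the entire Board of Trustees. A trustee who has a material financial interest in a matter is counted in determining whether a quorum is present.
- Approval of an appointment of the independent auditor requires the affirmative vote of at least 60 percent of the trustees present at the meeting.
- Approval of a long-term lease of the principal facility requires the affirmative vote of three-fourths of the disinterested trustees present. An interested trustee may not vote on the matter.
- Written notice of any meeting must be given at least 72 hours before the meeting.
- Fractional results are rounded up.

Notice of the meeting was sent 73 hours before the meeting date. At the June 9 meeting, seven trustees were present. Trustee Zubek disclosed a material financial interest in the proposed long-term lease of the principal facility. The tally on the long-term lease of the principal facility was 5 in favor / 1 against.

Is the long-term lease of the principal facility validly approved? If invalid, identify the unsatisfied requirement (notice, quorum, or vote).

Notice: 73 hours given; 72 required (73 ≥ 72). Satisfied.
Quorum: 7 present (interested trustees count toward quorum); quorum is 8. Not satisfied.
Vote: the long-term lease of the principal facility requires three-fourths of the disinterested trustees present (7 − 1 = 6). 3/4 of 6 = 4.50, rounded up to 5, so 5 affirmative votes are needed; 5 voted in favor. Satisfied. (Moot — without a quorum no business can be validly transacted.)

Invalid — quorum requirement not satisfied.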